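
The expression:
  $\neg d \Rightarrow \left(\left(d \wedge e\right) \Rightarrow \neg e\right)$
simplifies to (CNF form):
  $\text{True}$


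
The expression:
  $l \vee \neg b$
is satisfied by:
  {l: True, b: False}
  {b: False, l: False}
  {b: True, l: True}


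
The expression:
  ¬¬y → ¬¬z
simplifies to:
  z ∨ ¬y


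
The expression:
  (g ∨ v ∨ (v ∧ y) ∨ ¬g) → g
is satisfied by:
  {g: True}


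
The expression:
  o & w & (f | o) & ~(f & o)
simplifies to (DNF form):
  o & w & ~f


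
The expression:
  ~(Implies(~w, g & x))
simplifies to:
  ~w & (~g | ~x)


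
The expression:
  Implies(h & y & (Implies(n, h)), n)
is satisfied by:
  {n: True, h: False, y: False}
  {h: False, y: False, n: False}
  {n: True, y: True, h: False}
  {y: True, h: False, n: False}
  {n: True, h: True, y: False}
  {h: True, n: False, y: False}
  {n: True, y: True, h: True}


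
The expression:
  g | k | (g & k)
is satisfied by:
  {k: True, g: True}
  {k: True, g: False}
  {g: True, k: False}


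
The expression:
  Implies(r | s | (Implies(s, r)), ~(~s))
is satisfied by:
  {s: True}


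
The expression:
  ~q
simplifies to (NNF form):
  ~q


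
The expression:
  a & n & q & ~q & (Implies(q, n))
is never true.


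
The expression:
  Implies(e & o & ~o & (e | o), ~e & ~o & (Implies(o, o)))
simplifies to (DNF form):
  True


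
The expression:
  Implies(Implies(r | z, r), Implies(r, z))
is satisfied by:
  {z: True, r: False}
  {r: False, z: False}
  {r: True, z: True}


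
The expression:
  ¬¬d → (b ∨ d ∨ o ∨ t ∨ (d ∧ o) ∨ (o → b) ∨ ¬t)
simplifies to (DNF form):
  True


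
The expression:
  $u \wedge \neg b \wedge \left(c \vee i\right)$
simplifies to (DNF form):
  $\left(c \wedge u \wedge \neg b\right) \vee \left(i \wedge u \wedge \neg b\right)$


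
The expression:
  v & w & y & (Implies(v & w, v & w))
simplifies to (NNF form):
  v & w & y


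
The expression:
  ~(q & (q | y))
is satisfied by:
  {q: False}


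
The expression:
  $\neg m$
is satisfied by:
  {m: False}


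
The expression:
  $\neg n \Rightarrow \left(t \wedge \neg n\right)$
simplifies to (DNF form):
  $n \vee t$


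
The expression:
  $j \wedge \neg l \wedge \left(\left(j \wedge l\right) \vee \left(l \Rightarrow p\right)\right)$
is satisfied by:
  {j: True, l: False}


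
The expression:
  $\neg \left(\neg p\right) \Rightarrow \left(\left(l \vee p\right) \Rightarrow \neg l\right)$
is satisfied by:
  {l: False, p: False}
  {p: True, l: False}
  {l: True, p: False}


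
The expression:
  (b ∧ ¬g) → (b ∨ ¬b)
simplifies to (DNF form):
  True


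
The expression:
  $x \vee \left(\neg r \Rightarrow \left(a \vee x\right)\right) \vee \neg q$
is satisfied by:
  {r: True, a: True, x: True, q: False}
  {r: True, a: True, q: False, x: False}
  {r: True, x: True, q: False, a: False}
  {r: True, q: False, x: False, a: False}
  {a: True, x: True, q: False, r: False}
  {a: True, q: False, x: False, r: False}
  {x: True, a: False, q: False, r: False}
  {a: False, q: False, x: False, r: False}
  {a: True, r: True, q: True, x: True}
  {a: True, r: True, q: True, x: False}
  {r: True, q: True, x: True, a: False}
  {r: True, q: True, a: False, x: False}
  {x: True, q: True, a: True, r: False}
  {q: True, a: True, r: False, x: False}
  {q: True, x: True, r: False, a: False}


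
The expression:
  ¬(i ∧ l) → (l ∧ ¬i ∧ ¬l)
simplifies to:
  i ∧ l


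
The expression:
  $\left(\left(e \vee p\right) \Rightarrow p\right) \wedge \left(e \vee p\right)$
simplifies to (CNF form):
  $p$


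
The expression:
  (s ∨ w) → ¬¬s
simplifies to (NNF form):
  s ∨ ¬w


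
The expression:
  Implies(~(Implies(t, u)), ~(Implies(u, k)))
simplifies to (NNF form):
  u | ~t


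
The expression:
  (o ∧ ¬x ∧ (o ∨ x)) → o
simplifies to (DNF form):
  True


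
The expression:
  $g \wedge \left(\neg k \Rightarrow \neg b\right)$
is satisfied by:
  {g: True, k: True, b: False}
  {g: True, k: False, b: False}
  {g: True, b: True, k: True}


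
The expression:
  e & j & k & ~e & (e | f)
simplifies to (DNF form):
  False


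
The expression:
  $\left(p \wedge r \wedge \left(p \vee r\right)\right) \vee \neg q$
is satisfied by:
  {p: True, r: True, q: False}
  {p: True, r: False, q: False}
  {r: True, p: False, q: False}
  {p: False, r: False, q: False}
  {q: True, p: True, r: True}


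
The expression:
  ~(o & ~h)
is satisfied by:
  {h: True, o: False}
  {o: False, h: False}
  {o: True, h: True}


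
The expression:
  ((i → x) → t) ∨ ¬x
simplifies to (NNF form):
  t ∨ ¬x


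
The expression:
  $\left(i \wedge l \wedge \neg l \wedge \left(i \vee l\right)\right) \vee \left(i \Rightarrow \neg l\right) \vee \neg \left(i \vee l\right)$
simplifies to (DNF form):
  $\neg i \vee \neg l$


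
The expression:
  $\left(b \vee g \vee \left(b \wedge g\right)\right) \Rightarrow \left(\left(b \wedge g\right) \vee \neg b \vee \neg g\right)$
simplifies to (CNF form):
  $\text{True}$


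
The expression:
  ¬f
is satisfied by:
  {f: False}


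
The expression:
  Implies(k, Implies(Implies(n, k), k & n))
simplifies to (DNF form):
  n | ~k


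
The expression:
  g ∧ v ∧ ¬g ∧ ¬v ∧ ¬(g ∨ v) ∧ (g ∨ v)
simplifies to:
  False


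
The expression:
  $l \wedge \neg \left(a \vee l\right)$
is never true.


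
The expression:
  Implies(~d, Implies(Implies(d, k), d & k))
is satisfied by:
  {d: True}


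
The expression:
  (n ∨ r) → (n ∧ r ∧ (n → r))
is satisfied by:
  {r: False, n: False}
  {n: True, r: True}


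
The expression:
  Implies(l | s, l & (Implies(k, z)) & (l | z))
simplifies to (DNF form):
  (l & z) | (l & ~k) | (~l & ~s)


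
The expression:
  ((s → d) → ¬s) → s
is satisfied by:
  {s: True}


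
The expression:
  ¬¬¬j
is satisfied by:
  {j: False}


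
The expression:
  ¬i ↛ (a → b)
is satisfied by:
  {a: True, b: False, i: False}


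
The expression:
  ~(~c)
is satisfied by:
  {c: True}


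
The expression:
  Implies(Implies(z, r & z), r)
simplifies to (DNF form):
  r | z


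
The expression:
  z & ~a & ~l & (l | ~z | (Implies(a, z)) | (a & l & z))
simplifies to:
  z & ~a & ~l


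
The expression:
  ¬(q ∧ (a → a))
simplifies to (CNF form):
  ¬q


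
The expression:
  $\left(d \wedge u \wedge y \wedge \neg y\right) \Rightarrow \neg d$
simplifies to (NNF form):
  $\text{True}$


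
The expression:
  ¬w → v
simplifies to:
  v ∨ w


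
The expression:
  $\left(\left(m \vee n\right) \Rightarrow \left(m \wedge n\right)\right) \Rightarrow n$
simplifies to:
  $m \vee n$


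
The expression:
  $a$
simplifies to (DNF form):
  $a$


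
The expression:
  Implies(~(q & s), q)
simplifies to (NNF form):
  q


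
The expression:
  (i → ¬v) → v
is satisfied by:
  {v: True}


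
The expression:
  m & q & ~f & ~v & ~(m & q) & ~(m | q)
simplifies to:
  False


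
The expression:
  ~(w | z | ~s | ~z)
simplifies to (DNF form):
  False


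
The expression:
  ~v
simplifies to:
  ~v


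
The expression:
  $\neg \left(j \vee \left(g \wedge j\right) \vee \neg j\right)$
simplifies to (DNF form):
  $\text{False}$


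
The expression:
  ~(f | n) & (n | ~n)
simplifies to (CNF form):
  ~f & ~n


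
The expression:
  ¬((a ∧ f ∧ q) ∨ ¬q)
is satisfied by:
  {q: True, a: False, f: False}
  {f: True, q: True, a: False}
  {a: True, q: True, f: False}


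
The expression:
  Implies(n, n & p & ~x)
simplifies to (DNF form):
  ~n | (p & ~x)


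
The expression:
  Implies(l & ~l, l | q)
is always true.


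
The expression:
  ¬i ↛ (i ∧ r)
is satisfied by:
  {i: False}


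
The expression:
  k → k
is always true.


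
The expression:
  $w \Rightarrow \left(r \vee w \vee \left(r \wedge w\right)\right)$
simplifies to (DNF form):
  $\text{True}$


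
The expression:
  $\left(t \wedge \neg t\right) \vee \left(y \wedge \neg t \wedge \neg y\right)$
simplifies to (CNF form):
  $\text{False}$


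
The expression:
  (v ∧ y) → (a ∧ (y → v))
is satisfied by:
  {a: True, v: False, y: False}
  {v: False, y: False, a: False}
  {a: True, y: True, v: False}
  {y: True, v: False, a: False}
  {a: True, v: True, y: False}
  {v: True, a: False, y: False}
  {a: True, y: True, v: True}


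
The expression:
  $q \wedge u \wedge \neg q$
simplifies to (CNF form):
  $\text{False}$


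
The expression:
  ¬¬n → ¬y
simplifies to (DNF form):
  ¬n ∨ ¬y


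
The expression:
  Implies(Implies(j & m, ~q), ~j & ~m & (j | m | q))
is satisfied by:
  {q: True, j: False, m: False}
  {m: True, j: True, q: True}


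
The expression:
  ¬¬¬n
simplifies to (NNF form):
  ¬n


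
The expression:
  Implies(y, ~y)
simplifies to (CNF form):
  ~y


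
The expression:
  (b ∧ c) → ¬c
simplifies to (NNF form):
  ¬b ∨ ¬c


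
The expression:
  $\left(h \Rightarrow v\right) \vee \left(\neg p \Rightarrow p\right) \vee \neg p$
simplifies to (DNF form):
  $\text{True}$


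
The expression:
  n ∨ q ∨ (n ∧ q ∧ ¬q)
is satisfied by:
  {n: True, q: True}
  {n: True, q: False}
  {q: True, n: False}


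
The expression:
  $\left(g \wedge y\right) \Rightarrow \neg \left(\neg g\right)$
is always true.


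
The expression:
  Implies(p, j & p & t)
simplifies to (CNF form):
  (j | ~p) & (t | ~p)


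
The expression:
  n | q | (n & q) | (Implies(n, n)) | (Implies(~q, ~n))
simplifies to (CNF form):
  True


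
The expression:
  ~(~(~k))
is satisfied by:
  {k: False}


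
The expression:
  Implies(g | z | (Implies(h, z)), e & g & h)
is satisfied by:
  {h: True, e: True, z: False, g: False}
  {h: True, z: False, g: False, e: False}
  {h: True, e: True, g: True, z: False}
  {h: True, e: True, g: True, z: True}


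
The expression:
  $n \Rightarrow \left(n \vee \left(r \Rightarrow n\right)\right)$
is always true.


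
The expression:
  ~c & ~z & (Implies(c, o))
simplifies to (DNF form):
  ~c & ~z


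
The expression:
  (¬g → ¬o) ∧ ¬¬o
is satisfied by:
  {g: True, o: True}


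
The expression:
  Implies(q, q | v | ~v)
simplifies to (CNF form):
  True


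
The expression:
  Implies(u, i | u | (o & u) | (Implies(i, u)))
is always true.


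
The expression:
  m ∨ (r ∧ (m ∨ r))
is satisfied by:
  {r: True, m: True}
  {r: True, m: False}
  {m: True, r: False}


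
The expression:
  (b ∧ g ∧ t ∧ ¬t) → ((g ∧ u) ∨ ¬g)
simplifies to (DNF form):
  True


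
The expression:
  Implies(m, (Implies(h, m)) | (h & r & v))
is always true.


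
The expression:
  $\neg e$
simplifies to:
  $\neg e$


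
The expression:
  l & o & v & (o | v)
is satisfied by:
  {v: True, o: True, l: True}


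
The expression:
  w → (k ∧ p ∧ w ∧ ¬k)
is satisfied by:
  {w: False}


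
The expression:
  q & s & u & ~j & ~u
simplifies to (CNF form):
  False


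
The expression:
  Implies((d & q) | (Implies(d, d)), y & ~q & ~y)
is never true.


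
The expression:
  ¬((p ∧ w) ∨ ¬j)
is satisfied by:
  {j: True, p: False, w: False}
  {j: True, w: True, p: False}
  {j: True, p: True, w: False}


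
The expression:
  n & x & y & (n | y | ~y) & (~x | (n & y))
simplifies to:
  n & x & y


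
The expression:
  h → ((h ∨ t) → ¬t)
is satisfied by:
  {h: False, t: False}
  {t: True, h: False}
  {h: True, t: False}


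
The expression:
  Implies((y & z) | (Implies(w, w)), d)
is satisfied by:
  {d: True}


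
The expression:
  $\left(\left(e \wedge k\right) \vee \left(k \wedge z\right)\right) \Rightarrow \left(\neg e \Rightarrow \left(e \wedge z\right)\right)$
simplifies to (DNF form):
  $e \vee \neg k \vee \neg z$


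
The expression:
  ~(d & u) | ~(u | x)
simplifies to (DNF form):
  ~d | ~u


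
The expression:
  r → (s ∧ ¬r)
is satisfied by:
  {r: False}


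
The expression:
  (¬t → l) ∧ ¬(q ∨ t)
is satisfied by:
  {l: True, q: False, t: False}


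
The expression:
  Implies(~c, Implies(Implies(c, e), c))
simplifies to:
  c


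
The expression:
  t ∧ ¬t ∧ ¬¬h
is never true.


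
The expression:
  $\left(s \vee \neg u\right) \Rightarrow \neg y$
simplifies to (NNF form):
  $\left(u \wedge \neg s\right) \vee \neg y$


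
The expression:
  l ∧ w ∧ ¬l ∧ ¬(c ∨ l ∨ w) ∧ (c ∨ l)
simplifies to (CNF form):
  False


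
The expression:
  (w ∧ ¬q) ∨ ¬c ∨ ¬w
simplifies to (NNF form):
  ¬c ∨ ¬q ∨ ¬w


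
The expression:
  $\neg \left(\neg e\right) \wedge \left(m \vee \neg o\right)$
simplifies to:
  $e \wedge \left(m \vee \neg o\right)$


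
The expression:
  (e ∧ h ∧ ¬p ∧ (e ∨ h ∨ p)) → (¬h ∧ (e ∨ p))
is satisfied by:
  {p: True, h: False, e: False}
  {h: False, e: False, p: False}
  {p: True, e: True, h: False}
  {e: True, h: False, p: False}
  {p: True, h: True, e: False}
  {h: True, p: False, e: False}
  {p: True, e: True, h: True}


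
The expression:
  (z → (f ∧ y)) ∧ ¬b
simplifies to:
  ¬b ∧ (f ∨ ¬z) ∧ (y ∨ ¬z)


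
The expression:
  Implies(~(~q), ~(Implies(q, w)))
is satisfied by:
  {w: False, q: False}
  {q: True, w: False}
  {w: True, q: False}


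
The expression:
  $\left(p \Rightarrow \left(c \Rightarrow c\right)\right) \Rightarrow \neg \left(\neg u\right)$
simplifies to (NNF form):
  $u$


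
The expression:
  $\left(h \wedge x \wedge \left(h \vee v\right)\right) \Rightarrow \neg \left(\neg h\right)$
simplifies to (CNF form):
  $\text{True}$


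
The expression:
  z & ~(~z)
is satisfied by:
  {z: True}


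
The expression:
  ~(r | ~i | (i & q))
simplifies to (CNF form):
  i & ~q & ~r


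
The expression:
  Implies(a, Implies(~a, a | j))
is always true.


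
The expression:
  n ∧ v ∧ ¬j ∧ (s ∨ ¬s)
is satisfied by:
  {n: True, v: True, j: False}


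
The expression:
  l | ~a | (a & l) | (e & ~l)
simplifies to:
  e | l | ~a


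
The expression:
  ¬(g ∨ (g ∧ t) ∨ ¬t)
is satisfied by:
  {t: True, g: False}


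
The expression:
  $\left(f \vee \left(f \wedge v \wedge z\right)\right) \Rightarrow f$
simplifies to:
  $\text{True}$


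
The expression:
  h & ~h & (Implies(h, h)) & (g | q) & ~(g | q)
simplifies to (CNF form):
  False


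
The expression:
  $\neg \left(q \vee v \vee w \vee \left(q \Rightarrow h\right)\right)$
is never true.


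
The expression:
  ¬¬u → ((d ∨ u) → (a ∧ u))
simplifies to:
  a ∨ ¬u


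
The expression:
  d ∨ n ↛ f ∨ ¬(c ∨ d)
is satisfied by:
  {n: True, d: True, f: False, c: False}
  {d: True, f: False, c: False, n: False}
  {n: True, d: True, f: True, c: False}
  {d: True, f: True, c: False, n: False}
  {n: True, f: False, c: False, d: False}
  {n: False, f: False, c: False, d: False}
  {n: True, f: True, c: False, d: False}
  {f: True, n: False, c: False, d: False}
  {n: True, c: True, d: True, f: False}
  {c: True, d: True, n: False, f: False}
  {n: True, c: True, d: True, f: True}
  {c: True, d: True, f: True, n: False}
  {c: True, n: True, d: False, f: False}


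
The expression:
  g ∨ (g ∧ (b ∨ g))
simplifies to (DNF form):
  g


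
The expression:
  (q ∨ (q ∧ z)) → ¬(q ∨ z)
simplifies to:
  ¬q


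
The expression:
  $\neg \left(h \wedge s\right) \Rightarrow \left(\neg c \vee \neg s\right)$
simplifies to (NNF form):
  $h \vee \neg c \vee \neg s$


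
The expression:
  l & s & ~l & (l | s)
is never true.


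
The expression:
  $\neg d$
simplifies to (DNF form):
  $\neg d$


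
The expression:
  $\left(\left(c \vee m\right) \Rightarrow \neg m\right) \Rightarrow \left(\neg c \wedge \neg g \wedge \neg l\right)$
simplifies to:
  $m \vee \left(\neg c \wedge \neg g \wedge \neg l\right)$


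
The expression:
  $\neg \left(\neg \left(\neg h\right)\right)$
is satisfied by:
  {h: False}


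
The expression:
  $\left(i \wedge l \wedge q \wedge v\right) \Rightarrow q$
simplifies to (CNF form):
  $\text{True}$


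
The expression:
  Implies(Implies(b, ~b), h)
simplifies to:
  b | h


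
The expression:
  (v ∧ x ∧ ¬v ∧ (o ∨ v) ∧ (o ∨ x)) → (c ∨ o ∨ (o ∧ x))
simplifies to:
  True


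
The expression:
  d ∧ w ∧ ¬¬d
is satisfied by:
  {w: True, d: True}


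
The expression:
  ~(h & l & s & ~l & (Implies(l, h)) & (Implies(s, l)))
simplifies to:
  True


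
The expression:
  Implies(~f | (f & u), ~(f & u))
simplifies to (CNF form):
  ~f | ~u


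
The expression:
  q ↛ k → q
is always true.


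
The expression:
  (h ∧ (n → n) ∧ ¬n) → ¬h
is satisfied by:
  {n: True, h: False}
  {h: False, n: False}
  {h: True, n: True}


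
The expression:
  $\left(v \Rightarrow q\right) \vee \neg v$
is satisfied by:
  {q: True, v: False}
  {v: False, q: False}
  {v: True, q: True}


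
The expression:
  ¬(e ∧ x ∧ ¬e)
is always true.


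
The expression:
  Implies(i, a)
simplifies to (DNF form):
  a | ~i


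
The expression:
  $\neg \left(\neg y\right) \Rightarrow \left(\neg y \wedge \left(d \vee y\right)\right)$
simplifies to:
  $\neg y$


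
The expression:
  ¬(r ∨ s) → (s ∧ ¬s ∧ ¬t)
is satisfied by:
  {r: True, s: True}
  {r: True, s: False}
  {s: True, r: False}


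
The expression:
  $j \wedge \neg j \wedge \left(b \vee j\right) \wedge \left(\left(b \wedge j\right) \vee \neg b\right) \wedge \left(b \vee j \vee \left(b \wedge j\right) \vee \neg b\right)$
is never true.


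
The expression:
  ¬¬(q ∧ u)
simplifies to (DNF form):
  q ∧ u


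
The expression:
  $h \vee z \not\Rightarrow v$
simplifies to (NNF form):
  $h \vee \left(z \wedge \neg v\right)$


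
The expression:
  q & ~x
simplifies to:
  q & ~x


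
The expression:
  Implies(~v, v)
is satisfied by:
  {v: True}


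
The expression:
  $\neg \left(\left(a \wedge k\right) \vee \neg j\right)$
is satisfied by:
  {j: True, k: False, a: False}
  {j: True, a: True, k: False}
  {j: True, k: True, a: False}


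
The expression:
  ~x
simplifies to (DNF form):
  ~x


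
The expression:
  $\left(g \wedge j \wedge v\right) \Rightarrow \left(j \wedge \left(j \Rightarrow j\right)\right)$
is always true.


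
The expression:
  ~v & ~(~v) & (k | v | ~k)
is never true.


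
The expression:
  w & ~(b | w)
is never true.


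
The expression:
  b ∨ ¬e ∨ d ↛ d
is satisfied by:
  {b: True, e: False}
  {e: False, b: False}
  {e: True, b: True}


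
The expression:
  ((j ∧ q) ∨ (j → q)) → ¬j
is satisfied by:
  {q: False, j: False}
  {j: True, q: False}
  {q: True, j: False}


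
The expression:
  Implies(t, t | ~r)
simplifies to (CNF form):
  True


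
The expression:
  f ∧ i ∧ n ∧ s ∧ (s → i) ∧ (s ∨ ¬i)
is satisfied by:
  {i: True, s: True, f: True, n: True}


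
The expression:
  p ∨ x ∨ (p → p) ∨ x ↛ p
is always true.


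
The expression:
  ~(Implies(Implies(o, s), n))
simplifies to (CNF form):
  ~n & (s | ~o)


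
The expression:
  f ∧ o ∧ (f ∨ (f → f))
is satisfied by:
  {f: True, o: True}


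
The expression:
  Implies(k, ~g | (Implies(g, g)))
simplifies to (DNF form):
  True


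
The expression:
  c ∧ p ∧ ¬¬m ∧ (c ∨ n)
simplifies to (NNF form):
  c ∧ m ∧ p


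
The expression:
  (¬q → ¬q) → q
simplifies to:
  q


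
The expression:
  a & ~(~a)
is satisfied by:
  {a: True}


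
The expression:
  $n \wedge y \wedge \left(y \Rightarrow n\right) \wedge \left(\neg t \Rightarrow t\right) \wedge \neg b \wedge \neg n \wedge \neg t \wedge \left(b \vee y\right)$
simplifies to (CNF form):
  $\text{False}$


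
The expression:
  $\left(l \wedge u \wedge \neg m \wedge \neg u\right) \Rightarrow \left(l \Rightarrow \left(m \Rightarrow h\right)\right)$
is always true.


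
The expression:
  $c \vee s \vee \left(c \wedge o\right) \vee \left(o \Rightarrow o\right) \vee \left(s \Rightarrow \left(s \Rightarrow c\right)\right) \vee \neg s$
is always true.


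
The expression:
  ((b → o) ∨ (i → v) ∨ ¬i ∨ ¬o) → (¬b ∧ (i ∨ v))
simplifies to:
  ¬b ∧ (i ∨ v)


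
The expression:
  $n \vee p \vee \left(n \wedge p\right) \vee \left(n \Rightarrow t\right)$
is always true.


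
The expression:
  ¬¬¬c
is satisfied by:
  {c: False}


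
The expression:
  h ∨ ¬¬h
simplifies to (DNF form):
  h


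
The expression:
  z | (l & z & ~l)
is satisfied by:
  {z: True}


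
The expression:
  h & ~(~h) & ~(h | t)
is never true.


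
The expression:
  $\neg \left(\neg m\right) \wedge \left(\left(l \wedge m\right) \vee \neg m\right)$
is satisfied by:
  {m: True, l: True}


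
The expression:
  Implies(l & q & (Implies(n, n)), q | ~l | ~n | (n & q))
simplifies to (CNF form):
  True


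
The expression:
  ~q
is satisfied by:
  {q: False}


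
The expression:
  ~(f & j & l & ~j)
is always true.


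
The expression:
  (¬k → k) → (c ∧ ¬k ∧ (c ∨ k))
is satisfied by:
  {k: False}


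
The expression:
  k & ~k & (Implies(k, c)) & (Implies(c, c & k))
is never true.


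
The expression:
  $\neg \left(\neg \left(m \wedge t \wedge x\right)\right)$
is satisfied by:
  {t: True, m: True, x: True}


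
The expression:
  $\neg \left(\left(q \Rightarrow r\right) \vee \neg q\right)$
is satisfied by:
  {q: True, r: False}


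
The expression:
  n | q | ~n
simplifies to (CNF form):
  True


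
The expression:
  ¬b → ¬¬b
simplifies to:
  b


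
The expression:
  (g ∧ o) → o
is always true.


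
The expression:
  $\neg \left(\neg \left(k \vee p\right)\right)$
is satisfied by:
  {k: True, p: True}
  {k: True, p: False}
  {p: True, k: False}


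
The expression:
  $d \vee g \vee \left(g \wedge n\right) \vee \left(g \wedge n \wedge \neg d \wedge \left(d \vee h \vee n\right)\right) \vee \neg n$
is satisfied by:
  {d: True, g: True, n: False}
  {d: True, g: False, n: False}
  {g: True, d: False, n: False}
  {d: False, g: False, n: False}
  {n: True, d: True, g: True}
  {n: True, d: True, g: False}
  {n: True, g: True, d: False}


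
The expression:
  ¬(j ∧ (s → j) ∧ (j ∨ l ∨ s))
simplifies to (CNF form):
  ¬j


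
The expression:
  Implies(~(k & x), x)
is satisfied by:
  {x: True}


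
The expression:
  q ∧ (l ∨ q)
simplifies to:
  q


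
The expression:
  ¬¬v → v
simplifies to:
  True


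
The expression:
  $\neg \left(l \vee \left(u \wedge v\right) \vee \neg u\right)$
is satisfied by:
  {u: True, v: False, l: False}


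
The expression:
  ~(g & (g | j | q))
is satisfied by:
  {g: False}


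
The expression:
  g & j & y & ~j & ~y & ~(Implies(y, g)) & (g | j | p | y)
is never true.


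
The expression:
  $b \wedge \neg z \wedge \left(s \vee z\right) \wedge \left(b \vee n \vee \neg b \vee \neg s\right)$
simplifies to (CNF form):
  $b \wedge s \wedge \neg z$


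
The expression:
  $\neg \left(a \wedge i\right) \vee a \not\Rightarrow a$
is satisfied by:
  {a: False, i: False}
  {i: True, a: False}
  {a: True, i: False}


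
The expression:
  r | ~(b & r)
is always true.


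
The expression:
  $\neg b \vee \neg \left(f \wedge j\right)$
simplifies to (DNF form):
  $\neg b \vee \neg f \vee \neg j$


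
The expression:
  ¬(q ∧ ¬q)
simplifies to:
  True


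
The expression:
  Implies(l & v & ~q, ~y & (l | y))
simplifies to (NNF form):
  q | ~l | ~v | ~y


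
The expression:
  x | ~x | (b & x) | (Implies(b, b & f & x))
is always true.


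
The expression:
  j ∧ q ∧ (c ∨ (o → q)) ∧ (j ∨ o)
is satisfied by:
  {j: True, q: True}


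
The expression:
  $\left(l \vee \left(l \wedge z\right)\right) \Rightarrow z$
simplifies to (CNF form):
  $z \vee \neg l$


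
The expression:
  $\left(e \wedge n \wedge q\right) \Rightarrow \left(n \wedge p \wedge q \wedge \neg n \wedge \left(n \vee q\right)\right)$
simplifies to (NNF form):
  $\neg e \vee \neg n \vee \neg q$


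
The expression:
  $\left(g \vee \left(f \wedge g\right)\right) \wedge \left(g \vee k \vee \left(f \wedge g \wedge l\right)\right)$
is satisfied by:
  {g: True}


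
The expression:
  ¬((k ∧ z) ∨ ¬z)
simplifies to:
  z ∧ ¬k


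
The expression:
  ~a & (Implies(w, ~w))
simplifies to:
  ~a & ~w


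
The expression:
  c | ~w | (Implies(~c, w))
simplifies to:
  True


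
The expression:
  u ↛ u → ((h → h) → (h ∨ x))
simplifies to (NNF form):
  True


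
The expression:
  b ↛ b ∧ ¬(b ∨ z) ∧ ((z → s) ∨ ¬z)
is never true.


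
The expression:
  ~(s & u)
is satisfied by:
  {s: False, u: False}
  {u: True, s: False}
  {s: True, u: False}


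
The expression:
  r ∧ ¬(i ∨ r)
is never true.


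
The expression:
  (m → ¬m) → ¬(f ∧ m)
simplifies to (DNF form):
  True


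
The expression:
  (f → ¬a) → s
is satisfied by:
  {a: True, s: True, f: True}
  {a: True, s: True, f: False}
  {s: True, f: True, a: False}
  {s: True, f: False, a: False}
  {a: True, f: True, s: False}


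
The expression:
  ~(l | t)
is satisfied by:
  {l: False, t: False}


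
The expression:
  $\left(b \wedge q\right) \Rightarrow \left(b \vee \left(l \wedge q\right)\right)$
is always true.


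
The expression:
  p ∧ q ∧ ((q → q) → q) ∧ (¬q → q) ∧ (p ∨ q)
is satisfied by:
  {p: True, q: True}


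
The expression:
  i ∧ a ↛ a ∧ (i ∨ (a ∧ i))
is never true.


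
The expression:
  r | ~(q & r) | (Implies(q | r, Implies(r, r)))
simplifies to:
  True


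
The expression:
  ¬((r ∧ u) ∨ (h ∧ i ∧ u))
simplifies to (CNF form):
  (¬r ∨ ¬u) ∧ (¬h ∨ ¬i ∨ ¬u) ∧ (¬h ∨ ¬r ∨ ¬u) ∧ (¬i ∨ ¬r ∨ ¬u)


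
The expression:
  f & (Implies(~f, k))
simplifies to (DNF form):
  f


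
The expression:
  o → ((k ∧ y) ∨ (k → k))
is always true.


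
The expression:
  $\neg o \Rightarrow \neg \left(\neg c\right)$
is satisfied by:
  {o: True, c: True}
  {o: True, c: False}
  {c: True, o: False}


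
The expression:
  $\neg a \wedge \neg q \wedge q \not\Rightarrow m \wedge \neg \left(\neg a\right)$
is never true.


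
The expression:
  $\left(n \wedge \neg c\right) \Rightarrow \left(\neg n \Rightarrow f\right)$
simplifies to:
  $\text{True}$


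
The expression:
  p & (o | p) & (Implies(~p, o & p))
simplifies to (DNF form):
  p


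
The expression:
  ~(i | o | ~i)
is never true.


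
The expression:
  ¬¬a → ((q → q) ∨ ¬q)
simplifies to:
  True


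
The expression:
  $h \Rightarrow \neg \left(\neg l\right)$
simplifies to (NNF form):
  $l \vee \neg h$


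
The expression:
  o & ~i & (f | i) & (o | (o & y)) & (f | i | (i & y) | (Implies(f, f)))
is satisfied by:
  {f: True, o: True, i: False}


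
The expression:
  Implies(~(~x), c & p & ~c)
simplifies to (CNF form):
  ~x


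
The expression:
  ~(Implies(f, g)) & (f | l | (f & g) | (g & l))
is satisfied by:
  {f: True, g: False}


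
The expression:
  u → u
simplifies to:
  True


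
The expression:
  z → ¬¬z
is always true.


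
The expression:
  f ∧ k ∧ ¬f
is never true.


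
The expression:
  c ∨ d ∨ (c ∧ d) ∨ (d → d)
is always true.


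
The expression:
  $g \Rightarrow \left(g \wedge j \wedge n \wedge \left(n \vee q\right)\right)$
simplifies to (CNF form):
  $\left(j \vee \neg g\right) \wedge \left(n \vee \neg g\right)$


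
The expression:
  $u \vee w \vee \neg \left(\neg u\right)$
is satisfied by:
  {u: True, w: True}
  {u: True, w: False}
  {w: True, u: False}


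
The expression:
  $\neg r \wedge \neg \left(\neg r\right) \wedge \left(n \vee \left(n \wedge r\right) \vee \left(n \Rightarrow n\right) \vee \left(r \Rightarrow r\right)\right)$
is never true.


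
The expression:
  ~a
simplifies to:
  ~a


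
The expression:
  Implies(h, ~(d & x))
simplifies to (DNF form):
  ~d | ~h | ~x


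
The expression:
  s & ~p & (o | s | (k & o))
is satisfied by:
  {s: True, p: False}


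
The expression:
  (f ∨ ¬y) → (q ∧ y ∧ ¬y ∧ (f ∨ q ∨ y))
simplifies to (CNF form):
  y ∧ ¬f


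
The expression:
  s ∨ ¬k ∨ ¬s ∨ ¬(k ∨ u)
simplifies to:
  True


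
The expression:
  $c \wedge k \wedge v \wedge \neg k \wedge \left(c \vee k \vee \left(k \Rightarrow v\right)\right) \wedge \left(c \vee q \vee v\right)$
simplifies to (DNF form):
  $\text{False}$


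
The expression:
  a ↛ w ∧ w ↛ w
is never true.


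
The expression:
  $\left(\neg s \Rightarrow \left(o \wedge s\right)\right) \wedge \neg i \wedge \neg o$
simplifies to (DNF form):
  $s \wedge \neg i \wedge \neg o$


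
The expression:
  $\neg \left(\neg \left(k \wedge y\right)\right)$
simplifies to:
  $k \wedge y$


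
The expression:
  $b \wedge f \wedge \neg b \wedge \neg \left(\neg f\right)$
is never true.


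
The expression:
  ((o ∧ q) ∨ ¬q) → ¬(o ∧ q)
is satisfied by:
  {o: False, q: False}
  {q: True, o: False}
  {o: True, q: False}


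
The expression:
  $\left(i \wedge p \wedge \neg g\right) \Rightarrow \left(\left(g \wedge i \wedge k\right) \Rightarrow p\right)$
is always true.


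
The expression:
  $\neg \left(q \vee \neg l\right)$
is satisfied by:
  {l: True, q: False}


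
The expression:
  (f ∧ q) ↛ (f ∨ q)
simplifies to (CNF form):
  False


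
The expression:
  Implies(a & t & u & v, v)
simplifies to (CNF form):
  True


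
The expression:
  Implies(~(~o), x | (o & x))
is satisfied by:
  {x: True, o: False}
  {o: False, x: False}
  {o: True, x: True}


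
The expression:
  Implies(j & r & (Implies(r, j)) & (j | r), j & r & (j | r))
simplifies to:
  True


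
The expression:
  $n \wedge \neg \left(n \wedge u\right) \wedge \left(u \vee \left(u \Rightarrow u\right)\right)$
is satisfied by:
  {n: True, u: False}


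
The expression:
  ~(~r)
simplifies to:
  r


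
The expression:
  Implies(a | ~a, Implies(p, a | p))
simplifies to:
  True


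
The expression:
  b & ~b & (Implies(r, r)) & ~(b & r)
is never true.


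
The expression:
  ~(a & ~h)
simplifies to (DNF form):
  h | ~a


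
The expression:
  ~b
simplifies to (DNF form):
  ~b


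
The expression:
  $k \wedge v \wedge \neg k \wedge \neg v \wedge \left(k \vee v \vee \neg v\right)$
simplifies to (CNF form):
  $\text{False}$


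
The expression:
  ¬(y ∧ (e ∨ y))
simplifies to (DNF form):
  ¬y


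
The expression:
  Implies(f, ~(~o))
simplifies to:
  o | ~f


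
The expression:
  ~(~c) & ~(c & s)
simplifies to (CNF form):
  c & ~s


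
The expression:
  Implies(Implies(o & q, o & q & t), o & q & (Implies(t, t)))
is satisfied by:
  {o: True, q: True}


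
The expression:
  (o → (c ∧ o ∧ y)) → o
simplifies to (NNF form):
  o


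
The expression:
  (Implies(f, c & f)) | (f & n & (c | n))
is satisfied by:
  {n: True, c: True, f: False}
  {n: True, c: False, f: False}
  {c: True, n: False, f: False}
  {n: False, c: False, f: False}
  {f: True, n: True, c: True}
  {f: True, n: True, c: False}
  {f: True, c: True, n: False}


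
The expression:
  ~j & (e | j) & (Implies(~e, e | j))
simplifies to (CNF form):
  e & ~j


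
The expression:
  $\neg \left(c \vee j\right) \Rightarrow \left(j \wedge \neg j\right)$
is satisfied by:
  {c: True, j: True}
  {c: True, j: False}
  {j: True, c: False}


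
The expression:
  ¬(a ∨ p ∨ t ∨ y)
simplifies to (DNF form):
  ¬a ∧ ¬p ∧ ¬t ∧ ¬y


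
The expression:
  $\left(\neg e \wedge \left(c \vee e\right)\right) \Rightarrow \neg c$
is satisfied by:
  {e: True, c: False}
  {c: False, e: False}
  {c: True, e: True}


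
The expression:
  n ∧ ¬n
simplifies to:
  False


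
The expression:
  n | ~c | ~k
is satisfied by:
  {n: True, k: False, c: False}
  {k: False, c: False, n: False}
  {n: True, c: True, k: False}
  {c: True, k: False, n: False}
  {n: True, k: True, c: False}
  {k: True, n: False, c: False}
  {n: True, c: True, k: True}


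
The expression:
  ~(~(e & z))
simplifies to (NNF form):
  e & z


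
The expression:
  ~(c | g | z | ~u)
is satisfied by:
  {u: True, g: False, z: False, c: False}


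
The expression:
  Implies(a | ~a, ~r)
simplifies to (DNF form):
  ~r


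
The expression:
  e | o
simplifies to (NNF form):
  e | o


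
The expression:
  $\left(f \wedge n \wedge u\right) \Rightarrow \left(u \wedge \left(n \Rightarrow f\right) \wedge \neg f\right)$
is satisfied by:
  {u: False, n: False, f: False}
  {f: True, u: False, n: False}
  {n: True, u: False, f: False}
  {f: True, n: True, u: False}
  {u: True, f: False, n: False}
  {f: True, u: True, n: False}
  {n: True, u: True, f: False}


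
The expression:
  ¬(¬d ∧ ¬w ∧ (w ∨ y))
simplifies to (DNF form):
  d ∨ w ∨ ¬y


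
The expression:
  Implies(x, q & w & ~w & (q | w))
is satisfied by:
  {x: False}


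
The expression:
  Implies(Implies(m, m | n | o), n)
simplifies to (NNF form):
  n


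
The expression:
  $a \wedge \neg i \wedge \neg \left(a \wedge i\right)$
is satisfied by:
  {a: True, i: False}


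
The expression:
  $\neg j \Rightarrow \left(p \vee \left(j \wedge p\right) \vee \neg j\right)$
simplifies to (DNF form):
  $\text{True}$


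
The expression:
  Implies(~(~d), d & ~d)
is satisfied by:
  {d: False}


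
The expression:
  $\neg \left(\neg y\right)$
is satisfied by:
  {y: True}


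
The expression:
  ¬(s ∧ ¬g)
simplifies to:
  g ∨ ¬s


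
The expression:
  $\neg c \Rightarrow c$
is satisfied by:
  {c: True}


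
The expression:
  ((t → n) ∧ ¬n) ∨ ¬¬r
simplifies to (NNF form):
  r ∨ (¬n ∧ ¬t)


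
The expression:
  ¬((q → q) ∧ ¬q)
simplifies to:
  q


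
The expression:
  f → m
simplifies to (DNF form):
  m ∨ ¬f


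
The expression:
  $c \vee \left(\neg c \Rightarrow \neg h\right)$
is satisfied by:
  {c: True, h: False}
  {h: False, c: False}
  {h: True, c: True}


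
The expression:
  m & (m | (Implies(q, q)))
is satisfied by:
  {m: True}


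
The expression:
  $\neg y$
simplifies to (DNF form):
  $\neg y$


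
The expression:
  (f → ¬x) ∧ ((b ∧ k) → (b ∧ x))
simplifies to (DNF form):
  (x ∧ ¬f) ∨ (¬b ∧ ¬x) ∨ (¬k ∧ ¬x)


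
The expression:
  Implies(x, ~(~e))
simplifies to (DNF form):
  e | ~x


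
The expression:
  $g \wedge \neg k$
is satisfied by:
  {g: True, k: False}


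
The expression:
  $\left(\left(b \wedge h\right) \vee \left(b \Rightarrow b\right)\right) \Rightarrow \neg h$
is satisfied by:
  {h: False}


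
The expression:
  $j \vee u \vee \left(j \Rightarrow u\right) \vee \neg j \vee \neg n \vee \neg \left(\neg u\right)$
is always true.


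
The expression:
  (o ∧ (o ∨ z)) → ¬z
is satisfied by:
  {o: False, z: False}
  {z: True, o: False}
  {o: True, z: False}


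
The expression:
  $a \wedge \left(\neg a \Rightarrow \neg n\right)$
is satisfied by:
  {a: True}


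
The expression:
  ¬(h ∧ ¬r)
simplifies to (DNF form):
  r ∨ ¬h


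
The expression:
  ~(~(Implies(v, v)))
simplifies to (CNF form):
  True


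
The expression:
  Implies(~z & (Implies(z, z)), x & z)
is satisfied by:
  {z: True}


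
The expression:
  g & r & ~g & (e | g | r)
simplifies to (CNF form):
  False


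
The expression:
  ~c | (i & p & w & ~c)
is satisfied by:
  {c: False}


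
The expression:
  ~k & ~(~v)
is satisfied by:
  {v: True, k: False}


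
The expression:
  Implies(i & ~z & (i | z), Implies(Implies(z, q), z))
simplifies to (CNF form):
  z | ~i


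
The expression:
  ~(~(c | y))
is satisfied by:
  {y: True, c: True}
  {y: True, c: False}
  {c: True, y: False}


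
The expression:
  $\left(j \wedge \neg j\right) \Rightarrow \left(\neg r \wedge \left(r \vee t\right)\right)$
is always true.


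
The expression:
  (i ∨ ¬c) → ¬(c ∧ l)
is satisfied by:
  {l: False, c: False, i: False}
  {i: True, l: False, c: False}
  {c: True, l: False, i: False}
  {i: True, c: True, l: False}
  {l: True, i: False, c: False}
  {i: True, l: True, c: False}
  {c: True, l: True, i: False}


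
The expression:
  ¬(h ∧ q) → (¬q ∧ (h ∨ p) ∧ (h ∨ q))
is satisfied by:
  {h: True}


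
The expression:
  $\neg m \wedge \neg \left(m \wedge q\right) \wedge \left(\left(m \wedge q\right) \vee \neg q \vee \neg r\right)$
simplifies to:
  $\neg m \wedge \left(\neg q \vee \neg r\right)$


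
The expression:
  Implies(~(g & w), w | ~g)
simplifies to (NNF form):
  w | ~g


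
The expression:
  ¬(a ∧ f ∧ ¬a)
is always true.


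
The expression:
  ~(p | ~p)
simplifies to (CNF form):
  False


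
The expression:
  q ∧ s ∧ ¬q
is never true.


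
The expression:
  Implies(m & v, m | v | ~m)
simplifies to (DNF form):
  True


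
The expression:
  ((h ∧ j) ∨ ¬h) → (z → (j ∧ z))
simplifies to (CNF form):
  h ∨ j ∨ ¬z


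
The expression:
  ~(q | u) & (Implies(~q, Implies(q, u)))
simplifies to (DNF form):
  ~q & ~u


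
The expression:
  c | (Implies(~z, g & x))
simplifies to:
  c | z | (g & x)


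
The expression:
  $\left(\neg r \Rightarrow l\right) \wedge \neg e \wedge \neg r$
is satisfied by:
  {l: True, e: False, r: False}


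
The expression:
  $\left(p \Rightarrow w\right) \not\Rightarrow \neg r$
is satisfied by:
  {r: True, w: True, p: False}
  {r: True, p: False, w: False}
  {r: True, w: True, p: True}


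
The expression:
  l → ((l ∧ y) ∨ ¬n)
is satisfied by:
  {y: True, l: False, n: False}
  {l: False, n: False, y: False}
  {y: True, n: True, l: False}
  {n: True, l: False, y: False}
  {y: True, l: True, n: False}
  {l: True, y: False, n: False}
  {y: True, n: True, l: True}


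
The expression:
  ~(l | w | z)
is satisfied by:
  {w: False, l: False, z: False}


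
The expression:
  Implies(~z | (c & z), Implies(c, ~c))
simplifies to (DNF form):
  ~c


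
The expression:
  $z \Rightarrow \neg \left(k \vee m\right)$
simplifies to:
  $\left(\neg k \wedge \neg m\right) \vee \neg z$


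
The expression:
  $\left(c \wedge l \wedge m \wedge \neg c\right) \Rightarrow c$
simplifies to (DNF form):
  $\text{True}$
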